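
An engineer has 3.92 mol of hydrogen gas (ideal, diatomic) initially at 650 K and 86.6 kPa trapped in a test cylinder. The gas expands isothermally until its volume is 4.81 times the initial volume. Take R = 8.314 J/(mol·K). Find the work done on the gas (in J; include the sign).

-33300 J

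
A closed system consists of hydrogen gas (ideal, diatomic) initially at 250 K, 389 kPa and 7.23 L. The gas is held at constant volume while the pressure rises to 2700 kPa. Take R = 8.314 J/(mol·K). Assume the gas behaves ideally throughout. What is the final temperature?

Isochoric: V stays 7.23 L; P/T = const ⇒ T₂ = 1740 K, P₂ = 2700 kPa.

1740 K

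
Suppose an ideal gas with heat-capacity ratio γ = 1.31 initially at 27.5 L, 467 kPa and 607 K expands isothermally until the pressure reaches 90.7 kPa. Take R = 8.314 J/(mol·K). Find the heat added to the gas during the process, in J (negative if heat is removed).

n = P₁V₁/(RT₁) = 467×27.5/(8.314×607) = 2.54 mol.
Isothermal: T stays 607 K; PV = const ⇒ V₂ = 142 L, P₂ = 90.7 kPa.
ΔU = 0 (ideal gas, T constant).
W = nRT ln(V₂/V₁) = 2.54×8.314×607×ln(5.15) = 21000 J.
Q = ΔU + W = 21000 J.

21000 J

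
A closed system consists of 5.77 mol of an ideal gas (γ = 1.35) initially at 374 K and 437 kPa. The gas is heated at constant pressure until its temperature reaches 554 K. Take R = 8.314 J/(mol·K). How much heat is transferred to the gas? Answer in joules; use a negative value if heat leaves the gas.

33300 J

V₁ = nRT₁/P₁ = 5.77×8.314×374/437 = 41.1 L.
Isobaric: P stays 437 kPa; V/T = const ⇒ T₂ = 554 K, V₂ = 60.8 L.
W = PΔV = 437×(60.8−41.1) kPa·L = 8630 J.
ΔU = nCvΔT = 5.77×23.8×(554−374) = 24700 J.
Q = ΔU + W = nCpΔT = 33300 J.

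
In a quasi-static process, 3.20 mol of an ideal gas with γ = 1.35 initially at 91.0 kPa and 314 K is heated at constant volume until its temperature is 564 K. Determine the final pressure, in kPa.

163 kPa

V₁ = nRT₁/P₁ = 3.20×8.314×314/91.0 = 91.8 L.
Isochoric: V stays 91.8 L; P/T = const ⇒ T₂ = 564 K, P₂ = 163 kPa.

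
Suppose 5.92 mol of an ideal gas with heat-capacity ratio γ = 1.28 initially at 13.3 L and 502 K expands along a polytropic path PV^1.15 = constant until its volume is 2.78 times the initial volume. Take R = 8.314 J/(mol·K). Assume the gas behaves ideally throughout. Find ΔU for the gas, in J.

P₁ = nRT₁/V₁ = 5.92×8.314×502/13.3 = 1860 kPa.
Polytropic n=1.15: T₂ = T₁(V₁/V₂)^(n−1) = 502×(0.360)^0.15 = 431 K; P₂ = P₁(V₁/V₂)^n = 573 kPa.
For an ideal gas ΔU = nCvΔT with Cv = R/(γ−1) = 29.7 J/(mol·K).
ΔU = 5.92×29.7×(431−502) = -12500 J.

-12500 J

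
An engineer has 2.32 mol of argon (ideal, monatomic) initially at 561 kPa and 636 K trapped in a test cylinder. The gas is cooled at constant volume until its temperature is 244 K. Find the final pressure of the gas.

V₁ = nRT₁/P₁ = 2.32×8.314×636/561 = 21.9 L.
Isochoric: V stays 21.9 L; P/T = const ⇒ T₂ = 244 K, P₂ = 215 kPa.

215 kPa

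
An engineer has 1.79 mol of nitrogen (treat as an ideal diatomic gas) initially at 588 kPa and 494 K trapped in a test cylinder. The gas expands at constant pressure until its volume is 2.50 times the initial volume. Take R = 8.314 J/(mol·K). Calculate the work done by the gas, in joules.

V₁ = nRT₁/P₁ = 1.79×8.314×494/588 = 12.5 L.
Isobaric: P stays 588 kPa; V/T = const ⇒ T₂ = 1240 K, V₂ = 31.3 L.
W = PΔV = 588×(31.3−12.5) kPa·L = 11000 J.

11000 J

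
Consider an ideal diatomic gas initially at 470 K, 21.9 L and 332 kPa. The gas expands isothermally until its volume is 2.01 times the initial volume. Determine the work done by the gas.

5080 J

n = P₁V₁/(RT₁) = 332×21.9/(8.314×470) = 1.86 mol.
Isothermal: T stays 470 K; PV = const ⇒ V₂ = 44.0 L, P₂ = 165 kPa.
W = nRT ln(V₂/V₁) = 1.86×8.314×470×ln(2.01) = 5080 J.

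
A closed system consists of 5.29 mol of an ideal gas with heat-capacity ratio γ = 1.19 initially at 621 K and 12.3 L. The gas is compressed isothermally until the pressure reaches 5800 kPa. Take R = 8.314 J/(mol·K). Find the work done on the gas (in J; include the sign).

P₁ = nRT₁/V₁ = 5.29×8.314×621/12.3 = 2220 kPa.
Isothermal: T stays 621 K; PV = const ⇒ V₂ = 4.71 L, P₂ = 5800 kPa.
W = nRT ln(V₂/V₁) = 5.29×8.314×621×ln(0.383) = -26200 J.
Work done on the gas = −W_by = 26200 J.

26200 J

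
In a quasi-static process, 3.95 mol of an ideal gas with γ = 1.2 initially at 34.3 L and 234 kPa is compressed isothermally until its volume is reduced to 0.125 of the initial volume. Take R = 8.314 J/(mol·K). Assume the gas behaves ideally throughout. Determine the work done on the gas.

T₁ = P₁V₁/(nR) = 234×34.3/(3.95×8.314) = 244 K.
Isothermal: T stays 244 K; PV = const ⇒ V₂ = 4.29 L, P₂ = 1870 kPa.
W = nRT ln(V₂/V₁) = 3.95×8.314×244×ln(0.125) = -16700 J.
Work done on the gas = −W_by = 16700 J.

16700 J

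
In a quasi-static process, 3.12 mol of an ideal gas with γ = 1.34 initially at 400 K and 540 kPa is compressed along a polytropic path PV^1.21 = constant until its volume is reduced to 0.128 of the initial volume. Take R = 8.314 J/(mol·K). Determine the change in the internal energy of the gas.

16500 J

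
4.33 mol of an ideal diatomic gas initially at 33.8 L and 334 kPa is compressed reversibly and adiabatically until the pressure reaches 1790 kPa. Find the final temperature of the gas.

T₁ = P₁V₁/(nR) = 334×33.8/(4.33×8.314) = 314 K.
Adiabatic: T₂/T₁ = (P₂/P₁)^((γ−1)/γ) ⇒ T₂ = 314×(5.36)^0.286 = 507 K; V₂ = 10.2 L.

507 K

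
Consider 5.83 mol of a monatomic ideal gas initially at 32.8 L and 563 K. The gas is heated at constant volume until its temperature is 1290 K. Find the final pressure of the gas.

P₁ = nRT₁/V₁ = 5.83×8.314×563/32.8 = 832 kPa.
Isochoric: V stays 32.8 L; P/T = const ⇒ T₂ = 1290 K, P₂ = 1910 kPa.

1910 kPa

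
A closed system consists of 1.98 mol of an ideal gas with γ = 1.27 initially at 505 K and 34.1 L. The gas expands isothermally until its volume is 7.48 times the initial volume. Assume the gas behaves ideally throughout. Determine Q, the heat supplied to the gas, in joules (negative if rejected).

P₁ = nRT₁/V₁ = 1.98×8.314×505/34.1 = 244 kPa.
Isothermal: T stays 505 K; PV = const ⇒ V₂ = 255 L, P₂ = 32.6 kPa.
ΔU = 0 (ideal gas, T constant).
W = nRT ln(V₂/V₁) = 1.98×8.314×505×ln(7.48) = 16700 J.
Q = ΔU + W = 16700 J.

16700 J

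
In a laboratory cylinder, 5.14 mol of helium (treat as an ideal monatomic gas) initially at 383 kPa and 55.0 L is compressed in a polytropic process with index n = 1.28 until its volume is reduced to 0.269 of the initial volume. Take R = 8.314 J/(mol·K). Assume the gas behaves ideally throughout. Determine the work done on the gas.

33400 J

T₁ = P₁V₁/(nR) = 383×55.0/(5.14×8.314) = 493 K.
Polytropic n=1.28: T₂ = T₁(V₁/V₂)^(n−1) = 493×(3.72)^0.28 = 712 K; P₂ = P₁(V₁/V₂)^n = 2060 kPa.
W = (P₁V₁−P₂V₂)/(n−1) = (383×55.0−2060×14.8)/0.28 = -33400 J.
Work done on the gas = −W_by = 33400 J.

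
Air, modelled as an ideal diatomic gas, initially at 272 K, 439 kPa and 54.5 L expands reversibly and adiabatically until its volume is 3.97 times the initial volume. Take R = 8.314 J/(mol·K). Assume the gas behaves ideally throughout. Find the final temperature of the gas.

Adiabatic: TV^(γ−1) = const ⇒ T₂ = 272×(0.252)^0.400 = 157 K; PV^γ = const ⇒ P₂ = 63.7 kPa.

157 K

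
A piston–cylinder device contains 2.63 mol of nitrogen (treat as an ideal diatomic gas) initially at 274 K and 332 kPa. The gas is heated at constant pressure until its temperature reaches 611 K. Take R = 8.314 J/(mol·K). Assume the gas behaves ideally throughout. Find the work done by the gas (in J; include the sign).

7370 J

V₁ = nRT₁/P₁ = 2.63×8.314×274/332 = 18.0 L.
Isobaric: P stays 332 kPa; V/T = const ⇒ T₂ = 611 K, V₂ = 40.2 L.
W = PΔV = 332×(40.2−18.0) kPa·L = 7370 J.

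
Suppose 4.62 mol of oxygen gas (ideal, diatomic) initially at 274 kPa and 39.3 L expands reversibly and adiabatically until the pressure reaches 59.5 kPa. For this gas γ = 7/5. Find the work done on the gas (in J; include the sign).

-9520 J

T₁ = P₁V₁/(nR) = 274×39.3/(4.62×8.314) = 280 K.
Adiabatic: T₂/T₁ = (P₂/P₁)^((γ−1)/γ) ⇒ T₂ = 280×(0.217)^0.286 = 181 K; V₂ = 117 L.
ΔU = nCvΔT = 4.62×20.8×(181−280) = -9520 J.
Q = 0 for an adiabatic process, so W = −ΔU = 9520 J.
Work done on the gas = −W_by = -9520 J.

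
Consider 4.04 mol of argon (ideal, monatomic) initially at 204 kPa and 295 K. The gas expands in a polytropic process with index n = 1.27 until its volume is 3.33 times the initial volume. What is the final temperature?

213 K

V₁ = nRT₁/P₁ = 4.04×8.314×295/204 = 48.6 L.
Polytropic n=1.27: T₂ = T₁(V₁/V₂)^(n−1) = 295×(0.300)^0.27 = 213 K; P₂ = P₁(V₁/V₂)^n = 44.3 kPa.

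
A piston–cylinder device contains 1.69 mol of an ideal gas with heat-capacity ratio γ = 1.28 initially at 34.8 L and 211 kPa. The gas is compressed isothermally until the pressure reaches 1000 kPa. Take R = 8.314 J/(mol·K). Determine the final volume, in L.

7.34 L

T₁ = P₁V₁/(nR) = 211×34.8/(1.69×8.314) = 523 K.
Isothermal: T stays 523 K; PV = const ⇒ V₂ = 7.34 L, P₂ = 1000 kPa.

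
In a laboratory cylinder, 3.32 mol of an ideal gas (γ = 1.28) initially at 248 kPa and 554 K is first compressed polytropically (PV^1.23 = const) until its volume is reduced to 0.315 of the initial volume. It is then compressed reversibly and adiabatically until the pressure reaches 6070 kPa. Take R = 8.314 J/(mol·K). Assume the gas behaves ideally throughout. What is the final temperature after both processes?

V₁ = nRT₁/P₁ = 3.32×8.314×554/248 = 61.7 L.
Step 1 — Polytropic n=1.23: T₂ = T₁(V₁/V₂)^(n−1) = 554×(3.17)^0.23 = 723 K; P₂ = P₁(V₁/V₂)^n = 1030 kPa.
W = (P₁V₁−P₂V₂)/(n−1) = (248×61.7−1030×19.4)/0.23 = -20200 J.
ΔU = nCvΔT = 3.32×29.7×(723−554) = 16600 J.
Q = ΔU + W = -3610 J.
State after step 1: P = 1030 kPa, V = 19.4 L, T = 723 K.
Step 2 — Adiabatic: T₂/T₁ = (P₂/P₁)^((γ−1)/γ) ⇒ T₂ = 723×(5.91)^0.219 = 1070 K; V₂ = 4.85 L.
ΔU = nCvΔT = 3.32×29.7×(1070−723) = 33800 J.
Q = 0 for an adiabatic process, so W = −ΔU = -33800 J.
Net over both steps: W = -54100 J, Q = -3610 J, ΔU = 50500 J.

1070 K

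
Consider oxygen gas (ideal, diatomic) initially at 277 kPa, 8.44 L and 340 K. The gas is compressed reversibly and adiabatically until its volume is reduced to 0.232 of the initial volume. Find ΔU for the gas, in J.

4640 J

n = P₁V₁/(RT₁) = 277×8.44/(8.314×340) = 0.827 mol.
Adiabatic: TV^(γ−1) = const ⇒ T₂ = 340×(4.31)^0.400 = 610 K; PV^γ = const ⇒ P₂ = 2140 kPa.
For an ideal gas ΔU = nCvΔT with Cv = (5/2)R = 20.8 J/(mol·K).
ΔU = 0.827×20.8×(610−340) = 4640 J.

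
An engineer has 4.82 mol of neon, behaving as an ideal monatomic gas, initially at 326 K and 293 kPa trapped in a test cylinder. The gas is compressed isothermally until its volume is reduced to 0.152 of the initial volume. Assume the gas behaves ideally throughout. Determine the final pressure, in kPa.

1930 kPa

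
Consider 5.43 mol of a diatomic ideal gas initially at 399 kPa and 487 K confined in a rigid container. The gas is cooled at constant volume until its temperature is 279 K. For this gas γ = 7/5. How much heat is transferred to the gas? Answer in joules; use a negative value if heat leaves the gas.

-23500 J

V₁ = nRT₁/P₁ = 5.43×8.314×487/399 = 55.1 L.
Isochoric: V stays 55.1 L; P/T = const ⇒ T₂ = 279 K, P₂ = 229 kPa.
W = 0 (no volume change).
ΔU = nCvΔT = 5.43×20.8×(279−487) = -23500 J.
Q = ΔU = -23500 J.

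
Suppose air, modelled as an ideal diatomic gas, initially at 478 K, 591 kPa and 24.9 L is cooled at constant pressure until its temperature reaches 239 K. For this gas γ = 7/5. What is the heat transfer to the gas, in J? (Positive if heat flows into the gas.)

-25800 J

n = P₁V₁/(RT₁) = 591×24.9/(8.314×478) = 3.70 mol.
Isobaric: P stays 591 kPa; V/T = const ⇒ T₂ = 239 K, V₂ = 12.4 L.
W = PΔV = 591×(12.4−24.9) kPa·L = -7360 J.
ΔU = nCvΔT = 3.70×20.8×(239−478) = -18400 J.
Q = ΔU + W = nCpΔT = -25800 J.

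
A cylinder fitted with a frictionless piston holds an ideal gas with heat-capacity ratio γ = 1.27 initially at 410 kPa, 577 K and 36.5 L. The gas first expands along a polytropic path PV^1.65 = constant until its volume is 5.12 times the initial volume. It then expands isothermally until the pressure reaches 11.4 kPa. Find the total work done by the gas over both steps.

n = P₁V₁/(RT₁) = 410×36.5/(8.314×577) = 3.12 mol.
Step 1 — Polytropic n=1.65: T₂ = T₁(V₁/V₂)^(n−1) = 577×(0.195)^0.65 = 200 K; P₂ = P₁(V₁/V₂)^n = 27.7 kPa.
W = (P₁V₁−P₂V₂)/(n−1) = (410×36.5−27.7×187)/0.65 = 15100 J.
ΔU = nCvΔT = 3.12×30.8×(200−577) = -36300 J.
Q = ΔU + W = -21200 J.
State after step 1: P = 27.7 kPa, V = 187 L, T = 200 K.
Step 2 — Isothermal: T stays 200 K; PV = const ⇒ V₂ = 454 L, P₂ = 11.4 kPa.
ΔU = 0 (ideal gas, T constant).
W = nRT ln(V₂/V₁) = 3.12×8.314×200×ln(2.43) = 4600 J.
Q = ΔU + W = 4600 J.
Net over both steps: W = 19700 J, Q = -16600 J, ΔU = -36300 J.

19700 J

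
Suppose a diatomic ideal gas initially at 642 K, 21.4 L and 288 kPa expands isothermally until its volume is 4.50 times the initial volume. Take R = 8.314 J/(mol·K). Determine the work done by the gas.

9270 J

n = P₁V₁/(RT₁) = 288×21.4/(8.314×642) = 1.15 mol.
Isothermal: T stays 642 K; PV = const ⇒ V₂ = 96.3 L, P₂ = 64.0 kPa.
W = nRT ln(V₂/V₁) = 1.15×8.314×642×ln(4.50) = 9270 J.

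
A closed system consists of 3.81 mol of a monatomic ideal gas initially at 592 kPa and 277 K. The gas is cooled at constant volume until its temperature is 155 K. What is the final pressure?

V₁ = nRT₁/P₁ = 3.81×8.314×277/592 = 14.8 L.
Isochoric: V stays 14.8 L; P/T = const ⇒ T₂ = 155 K, P₂ = 331 kPa.

331 kPa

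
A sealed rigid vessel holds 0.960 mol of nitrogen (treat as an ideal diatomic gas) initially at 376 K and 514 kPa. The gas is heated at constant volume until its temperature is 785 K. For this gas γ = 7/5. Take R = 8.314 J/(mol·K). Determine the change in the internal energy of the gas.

8160 J

V₁ = nRT₁/P₁ = 0.960×8.314×376/514 = 5.84 L.
Isochoric: V stays 5.84 L; P/T = const ⇒ T₂ = 785 K, P₂ = 1070 kPa.
For an ideal gas ΔU = nCvΔT with Cv = (5/2)R = 20.8 J/(mol·K).
ΔU = 0.960×20.8×(785−376) = 8160 J.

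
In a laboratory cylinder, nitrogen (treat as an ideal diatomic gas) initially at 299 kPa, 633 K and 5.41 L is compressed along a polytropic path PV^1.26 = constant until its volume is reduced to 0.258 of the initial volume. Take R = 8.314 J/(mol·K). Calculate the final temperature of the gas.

900 K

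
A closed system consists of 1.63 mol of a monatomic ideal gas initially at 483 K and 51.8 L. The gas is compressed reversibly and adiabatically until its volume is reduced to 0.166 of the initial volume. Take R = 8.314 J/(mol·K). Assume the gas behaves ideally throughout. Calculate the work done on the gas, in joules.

22700 J

P₁ = nRT₁/V₁ = 1.63×8.314×483/51.8 = 126 kPa.
Adiabatic: TV^(γ−1) = const ⇒ T₂ = 483×(6.02)^0.667 = 1600 K; PV^γ = const ⇒ P₂ = 2520 kPa.
ΔU = nCvΔT = 1.63×12.5×(1600−483) = 22700 J.
Q = 0 for an adiabatic process, so W = −ΔU = -22700 J.
Work done on the gas = −W_by = 22700 J.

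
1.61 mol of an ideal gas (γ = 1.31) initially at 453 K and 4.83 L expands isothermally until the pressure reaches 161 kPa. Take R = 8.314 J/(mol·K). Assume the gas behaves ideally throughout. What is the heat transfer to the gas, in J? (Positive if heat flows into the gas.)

12500 J

P₁ = nRT₁/V₁ = 1.61×8.314×453/4.83 = 1260 kPa.
Isothermal: T stays 453 K; PV = const ⇒ V₂ = 37.7 L, P₂ = 161 kPa.
ΔU = 0 (ideal gas, T constant).
W = nRT ln(V₂/V₁) = 1.61×8.314×453×ln(7.80) = 12500 J.
Q = ΔU + W = 12500 J.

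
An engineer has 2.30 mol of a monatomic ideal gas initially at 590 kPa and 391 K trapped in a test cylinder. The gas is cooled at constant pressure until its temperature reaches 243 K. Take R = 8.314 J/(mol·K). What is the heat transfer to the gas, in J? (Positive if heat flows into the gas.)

V₁ = nRT₁/P₁ = 2.30×8.314×391/590 = 12.7 L.
Isobaric: P stays 590 kPa; V/T = const ⇒ T₂ = 243 K, V₂ = 7.88 L.
W = PΔV = 590×(7.88−12.7) kPa·L = -2830 J.
ΔU = nCvΔT = 2.30×12.5×(243−391) = -4250 J.
Q = ΔU + W = nCpΔT = -7080 J.

-7080 J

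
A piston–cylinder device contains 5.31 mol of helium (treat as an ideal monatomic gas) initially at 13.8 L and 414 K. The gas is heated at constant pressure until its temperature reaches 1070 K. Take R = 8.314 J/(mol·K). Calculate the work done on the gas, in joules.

-29000 J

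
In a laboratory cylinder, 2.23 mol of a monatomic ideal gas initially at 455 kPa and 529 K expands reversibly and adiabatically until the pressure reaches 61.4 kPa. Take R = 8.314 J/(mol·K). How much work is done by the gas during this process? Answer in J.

8110 J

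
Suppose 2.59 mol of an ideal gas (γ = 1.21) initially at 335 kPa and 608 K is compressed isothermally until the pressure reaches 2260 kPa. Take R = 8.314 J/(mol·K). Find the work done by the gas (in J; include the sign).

-25000 J

V₁ = nRT₁/P₁ = 2.59×8.314×608/335 = 39.1 L.
Isothermal: T stays 608 K; PV = const ⇒ V₂ = 5.79 L, P₂ = 2260 kPa.
W = nRT ln(V₂/V₁) = 2.59×8.314×608×ln(0.148) = -25000 J.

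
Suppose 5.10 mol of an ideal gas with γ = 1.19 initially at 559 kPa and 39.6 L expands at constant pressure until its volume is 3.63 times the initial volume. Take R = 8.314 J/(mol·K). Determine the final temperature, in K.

T₁ = P₁V₁/(nR) = 559×39.6/(5.10×8.314) = 522 K.
Isobaric: P stays 559 kPa; V/T = const ⇒ T₂ = 1900 K, V₂ = 144 L.

1900 K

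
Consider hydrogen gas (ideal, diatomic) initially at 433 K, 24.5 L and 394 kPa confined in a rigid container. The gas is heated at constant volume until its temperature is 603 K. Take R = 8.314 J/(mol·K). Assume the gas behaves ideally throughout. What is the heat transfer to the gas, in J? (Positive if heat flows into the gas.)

9470 J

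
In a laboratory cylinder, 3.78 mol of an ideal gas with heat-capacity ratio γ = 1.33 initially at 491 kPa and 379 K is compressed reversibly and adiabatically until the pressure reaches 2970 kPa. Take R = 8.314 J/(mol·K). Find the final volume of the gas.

6.27 L

V₁ = nRT₁/P₁ = 3.78×8.314×379/491 = 24.3 L.
Adiabatic: T₂/T₁ = (P₂/P₁)^((γ−1)/γ) ⇒ T₂ = 379×(6.05)^0.248 = 592 K; V₂ = 6.27 L.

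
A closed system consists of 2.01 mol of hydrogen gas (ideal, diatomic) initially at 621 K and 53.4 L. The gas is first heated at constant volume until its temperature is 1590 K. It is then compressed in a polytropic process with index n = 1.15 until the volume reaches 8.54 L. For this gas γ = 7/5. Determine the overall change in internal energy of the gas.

61500 J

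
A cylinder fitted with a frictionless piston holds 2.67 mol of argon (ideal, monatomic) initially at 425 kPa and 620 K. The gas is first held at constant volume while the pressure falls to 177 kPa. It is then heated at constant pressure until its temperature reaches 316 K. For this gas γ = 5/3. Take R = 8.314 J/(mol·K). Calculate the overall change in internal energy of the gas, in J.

V₁ = nRT₁/P₁ = 2.67×8.314×620/425 = 32.4 L.
Step 1 — Isochoric: V stays 32.4 L; P/T = const ⇒ T₂ = 258 K, P₂ = 177 kPa.
W = 0 (no volume change).
ΔU = nCvΔT = 2.67×12.5×(258−620) = -12000 J.
Q = ΔU = -12000 J.
State after step 1: P = 177 kPa, V = 32.4 L, T = 258 K.
Step 2 — Isobaric: P stays 177 kPa; V/T = const ⇒ T₂ = 316 K, V₂ = 39.6 L.
W = PΔV = 177×(39.6−32.4) kPa·L = 1280 J.
ΔU = nCvΔT = 2.67×12.5×(316−258) = 1920 J.
Q = ΔU + W = nCpΔT = 3210 J.
Net over both steps: W = 1280 J, Q = -8840 J, ΔU = -10100 J.

-10100 J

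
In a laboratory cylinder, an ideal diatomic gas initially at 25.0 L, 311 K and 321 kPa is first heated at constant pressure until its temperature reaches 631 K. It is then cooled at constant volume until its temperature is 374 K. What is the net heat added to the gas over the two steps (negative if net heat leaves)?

12300 J

n = P₁V₁/(RT₁) = 321×25.0/(8.314×311) = 3.10 mol.
Step 1 — Isobaric: P stays 321 kPa; V/T = const ⇒ T₂ = 631 K, V₂ = 50.7 L.
W = PΔV = 321×(50.7−25.0) kPa·L = 8260 J.
ΔU = nCvΔT = 3.10×20.8×(631−311) = 20600 J.
Q = ΔU + W = nCpΔT = 28900 J.
State after step 1: P = 321 kPa, V = 50.7 L, T = 631 K.
Step 2 — Isochoric: V stays 50.7 L; P/T = const ⇒ T₂ = 374 K, P₂ = 190 kPa.
W = 0 (no volume change).
ΔU = nCvΔT = 3.10×20.8×(374−631) = -16600 J.
Q = ΔU = -16600 J.
Net over both steps: W = 8260 J, Q = 12300 J, ΔU = 4060 J.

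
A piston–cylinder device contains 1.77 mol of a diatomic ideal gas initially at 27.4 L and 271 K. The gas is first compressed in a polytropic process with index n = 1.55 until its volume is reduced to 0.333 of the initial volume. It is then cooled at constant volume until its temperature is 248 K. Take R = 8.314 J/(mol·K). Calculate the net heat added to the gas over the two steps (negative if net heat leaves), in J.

-6870 J

P₁ = nRT₁/V₁ = 1.77×8.314×271/27.4 = 146 kPa.
Step 1 — Polytropic n=1.55: T₂ = T₁(V₁/V₂)^(n−1) = 271×(3.00)^0.55 = 496 K; P₂ = P₁(V₁/V₂)^n = 800 kPa.
W = (P₁V₁−P₂V₂)/(n−1) = (146×27.4−800×9.12)/0.55 = -6020 J.
ΔU = nCvΔT = 1.77×20.8×(496−271) = 8280 J.
Q = ΔU + W = 2260 J.
State after step 1: P = 800 kPa, V = 9.12 L, T = 496 K.
Step 2 — Isochoric: V stays 9.12 L; P/T = const ⇒ T₂ = 248 K, P₂ = 400 kPa.
W = 0 (no volume change).
ΔU = nCvΔT = 1.77×20.8×(248−496) = -9130 J.
Q = ΔU = -9130 J.
Net over both steps: W = -6020 J, Q = -6870 J, ΔU = -846 J.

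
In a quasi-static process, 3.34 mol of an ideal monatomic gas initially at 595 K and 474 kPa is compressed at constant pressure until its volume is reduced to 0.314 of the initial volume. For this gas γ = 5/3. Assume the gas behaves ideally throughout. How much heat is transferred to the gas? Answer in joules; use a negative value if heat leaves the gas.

V₁ = nRT₁/P₁ = 3.34×8.314×595/474 = 34.9 L.
Isobaric: P stays 474 kPa; V/T = const ⇒ T₂ = 187 K, V₂ = 10.9 L.
W = PΔV = 474×(10.9−34.9) kPa·L = -11300 J.
ΔU = nCvΔT = 3.34×12.5×(187−595) = -17000 J.
Q = ΔU + W = nCpΔT = -28300 J.

-28300 J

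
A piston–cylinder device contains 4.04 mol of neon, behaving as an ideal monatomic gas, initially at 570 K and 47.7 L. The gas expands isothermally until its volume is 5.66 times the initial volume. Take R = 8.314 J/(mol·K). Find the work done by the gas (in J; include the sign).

33200 J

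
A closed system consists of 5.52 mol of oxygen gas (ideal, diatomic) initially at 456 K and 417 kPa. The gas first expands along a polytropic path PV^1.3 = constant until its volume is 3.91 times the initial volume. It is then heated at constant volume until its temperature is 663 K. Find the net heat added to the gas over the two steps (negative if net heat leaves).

47200 J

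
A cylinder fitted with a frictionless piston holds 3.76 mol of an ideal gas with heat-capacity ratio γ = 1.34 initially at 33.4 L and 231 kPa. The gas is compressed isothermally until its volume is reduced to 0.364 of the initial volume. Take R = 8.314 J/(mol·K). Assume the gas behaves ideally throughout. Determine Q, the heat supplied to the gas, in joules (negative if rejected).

-7800 J

T₁ = P₁V₁/(nR) = 231×33.4/(3.76×8.314) = 247 K.
Isothermal: T stays 247 K; PV = const ⇒ V₂ = 12.2 L, P₂ = 635 kPa.
ΔU = 0 (ideal gas, T constant).
W = nRT ln(V₂/V₁) = 3.76×8.314×247×ln(0.364) = -7800 J.
Q = ΔU + W = -7800 J.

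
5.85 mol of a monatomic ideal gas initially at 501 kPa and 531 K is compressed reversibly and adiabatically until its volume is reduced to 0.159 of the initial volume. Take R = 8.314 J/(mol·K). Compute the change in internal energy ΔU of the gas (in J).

93300 J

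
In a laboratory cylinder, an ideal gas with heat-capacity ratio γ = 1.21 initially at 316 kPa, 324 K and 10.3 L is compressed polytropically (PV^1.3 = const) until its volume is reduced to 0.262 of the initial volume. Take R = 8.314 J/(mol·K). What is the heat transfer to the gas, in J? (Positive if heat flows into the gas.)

n = P₁V₁/(RT₁) = 316×10.3/(8.314×324) = 1.21 mol.
Polytropic n=1.3: T₂ = T₁(V₁/V₂)^(n−1) = 324×(3.82)^0.30 = 484 K; P₂ = P₁(V₁/V₂)^n = 1800 kPa.
W = (P₁V₁−P₂V₂)/(n−1) = (316×10.3−1800×2.70)/0.30 = -5370 J.
ΔU = nCvΔT = 1.21×39.6×(484−324) = 7670 J.
Q = ΔU + W = 2300 J.

2300 J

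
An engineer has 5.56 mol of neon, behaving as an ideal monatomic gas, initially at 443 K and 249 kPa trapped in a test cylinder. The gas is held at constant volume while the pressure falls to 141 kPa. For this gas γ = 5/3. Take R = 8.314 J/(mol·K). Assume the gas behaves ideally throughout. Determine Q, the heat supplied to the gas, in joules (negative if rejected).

-13300 J

V₁ = nRT₁/P₁ = 5.56×8.314×443/249 = 82.2 L.
Isochoric: V stays 82.2 L; P/T = const ⇒ T₂ = 251 K, P₂ = 141 kPa.
W = 0 (no volume change).
ΔU = nCvΔT = 5.56×12.5×(251−443) = -13300 J.
Q = ΔU = -13300 J.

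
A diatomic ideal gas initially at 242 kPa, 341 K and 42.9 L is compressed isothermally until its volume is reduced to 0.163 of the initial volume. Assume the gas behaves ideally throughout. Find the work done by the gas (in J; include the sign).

-18800 J

n = P₁V₁/(RT₁) = 242×42.9/(8.314×341) = 3.66 mol.
Isothermal: T stays 341 K; PV = const ⇒ V₂ = 6.99 L, P₂ = 1480 kPa.
W = nRT ln(V₂/V₁) = 3.66×8.314×341×ln(0.163) = -18800 J.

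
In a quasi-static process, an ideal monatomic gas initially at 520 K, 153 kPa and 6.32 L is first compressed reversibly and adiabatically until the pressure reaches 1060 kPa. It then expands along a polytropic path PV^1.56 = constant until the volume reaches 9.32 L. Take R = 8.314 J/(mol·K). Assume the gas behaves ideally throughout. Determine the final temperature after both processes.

474 K

n = P₁V₁/(RT₁) = 153×6.32/(8.314×520) = 0.224 mol.
Step 1 — Adiabatic: T₂/T₁ = (P₂/P₁)^((γ−1)/γ) ⇒ T₂ = 520×(6.93)^0.400 = 1130 K; V₂ = 1.98 L.
ΔU = nCvΔT = 0.224×12.5×(1130−520) = 1700 J.
Q = 0 for an adiabatic process, so W = −ΔU = -1700 J.
State after step 1: P = 1060 kPa, V = 1.98 L, T = 1130 K.
Step 2 — Polytropic n=1.56: T₂ = T₁(V₁/V₂)^(n−1) = 1130×(0.212)^0.56 = 474 K; P₂ = P₁(V₁/V₂)^n = 94.5 kPa.
W = (P₁V₁−P₂V₂)/(n−1) = (1060×1.98−94.5×9.32)/0.56 = 2170 J.
ΔU = nCvΔT = 0.224×12.5×(474−1130) = -1830 J.
Q = ΔU + W = 348 J.
Net over both steps: W = 477 J, Q = 348 J, ΔU = -130 J.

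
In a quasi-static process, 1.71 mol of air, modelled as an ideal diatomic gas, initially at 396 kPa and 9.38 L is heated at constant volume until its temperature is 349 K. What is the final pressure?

529 kPa

T₁ = P₁V₁/(nR) = 396×9.38/(1.71×8.314) = 261 K.
Isochoric: V stays 9.38 L; P/T = const ⇒ T₂ = 349 K, P₂ = 529 kPa.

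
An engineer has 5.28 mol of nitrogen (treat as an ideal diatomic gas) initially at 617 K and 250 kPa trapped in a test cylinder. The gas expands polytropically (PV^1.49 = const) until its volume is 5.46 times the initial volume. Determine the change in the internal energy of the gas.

-38200 J

V₁ = nRT₁/P₁ = 5.28×8.314×617/250 = 108 L.
Polytropic n=1.49: T₂ = T₁(V₁/V₂)^(n−1) = 617×(0.183)^0.49 = 269 K; P₂ = P₁(V₁/V₂)^n = 19.9 kPa.
For an ideal gas ΔU = nCvΔT with Cv = (5/2)R = 20.8 J/(mol·K).
ΔU = 5.28×20.8×(269−617) = -38200 J.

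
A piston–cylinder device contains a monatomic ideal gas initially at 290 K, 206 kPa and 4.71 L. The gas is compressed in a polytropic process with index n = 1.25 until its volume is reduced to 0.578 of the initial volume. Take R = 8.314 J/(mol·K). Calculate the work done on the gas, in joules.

570 J

n = P₁V₁/(RT₁) = 206×4.71/(8.314×290) = 0.402 mol.
Polytropic n=1.25: T₂ = T₁(V₁/V₂)^(n−1) = 290×(1.73)^0.25 = 333 K; P₂ = P₁(V₁/V₂)^n = 409 kPa.
W = (P₁V₁−P₂V₂)/(n−1) = (206×4.71−409×2.72)/0.25 = -570 J.
Work done on the gas = −W_by = 570 J.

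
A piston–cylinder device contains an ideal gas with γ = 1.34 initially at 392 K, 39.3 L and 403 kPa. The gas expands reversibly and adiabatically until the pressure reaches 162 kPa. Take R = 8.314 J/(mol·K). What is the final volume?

Adiabatic: T₂/T₁ = (P₂/P₁)^((γ−1)/γ) ⇒ T₂ = 392×(0.402)^0.254 = 311 K; V₂ = 77.6 L.

77.6 L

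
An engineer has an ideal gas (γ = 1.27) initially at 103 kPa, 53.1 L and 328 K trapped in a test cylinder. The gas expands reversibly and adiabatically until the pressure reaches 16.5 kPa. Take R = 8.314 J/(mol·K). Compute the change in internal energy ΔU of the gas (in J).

-6530 J

n = P₁V₁/(RT₁) = 103×53.1/(8.314×328) = 2.01 mol.
Adiabatic: T₂/T₁ = (P₂/P₁)^((γ−1)/γ) ⇒ T₂ = 328×(0.160)^0.213 = 222 K; V₂ = 225 L.
For an ideal gas ΔU = nCvΔT with Cv = R/(γ−1) = 30.8 J/(mol·K).
ΔU = 2.01×30.8×(222−328) = -6530 J.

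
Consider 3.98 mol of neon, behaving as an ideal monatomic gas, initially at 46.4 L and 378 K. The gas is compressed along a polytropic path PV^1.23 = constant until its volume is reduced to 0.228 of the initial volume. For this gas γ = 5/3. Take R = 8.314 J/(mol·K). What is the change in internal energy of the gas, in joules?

P₁ = nRT₁/V₁ = 3.98×8.314×378/46.4 = 270 kPa.
Polytropic n=1.23: T₂ = T₁(V₁/V₂)^(n−1) = 378×(4.39)^0.23 = 531 K; P₂ = P₁(V₁/V₂)^n = 1660 kPa.
For an ideal gas ΔU = nCvΔT with Cv = (3/2)R = 12.5 J/(mol·K).
ΔU = 3.98×12.5×(531−378) = 7600 J.

7600 J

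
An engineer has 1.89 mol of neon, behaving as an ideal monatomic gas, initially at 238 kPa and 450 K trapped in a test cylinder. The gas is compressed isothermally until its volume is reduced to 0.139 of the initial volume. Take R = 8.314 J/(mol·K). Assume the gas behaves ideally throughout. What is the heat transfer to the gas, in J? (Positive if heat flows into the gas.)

V₁ = nRT₁/P₁ = 1.89×8.314×450/238 = 29.7 L.
Isothermal: T stays 450 K; PV = const ⇒ V₂ = 4.13 L, P₂ = 1710 kPa.
ΔU = 0 (ideal gas, T constant).
W = nRT ln(V₂/V₁) = 1.89×8.314×450×ln(0.139) = -14000 J.
Q = ΔU + W = -14000 J.

-14000 J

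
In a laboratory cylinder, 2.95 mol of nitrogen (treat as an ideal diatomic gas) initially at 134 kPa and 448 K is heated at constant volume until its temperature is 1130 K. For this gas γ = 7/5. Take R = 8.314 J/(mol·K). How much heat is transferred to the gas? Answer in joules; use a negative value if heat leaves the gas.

V₁ = nRT₁/P₁ = 2.95×8.314×448/134 = 82.0 L.
Isochoric: V stays 82.0 L; P/T = const ⇒ T₂ = 1130 K, P₂ = 338 kPa.
W = 0 (no volume change).
ΔU = nCvΔT = 2.95×20.8×(1130−448) = 41800 J.
Q = ΔU = 41800 J.

41800 J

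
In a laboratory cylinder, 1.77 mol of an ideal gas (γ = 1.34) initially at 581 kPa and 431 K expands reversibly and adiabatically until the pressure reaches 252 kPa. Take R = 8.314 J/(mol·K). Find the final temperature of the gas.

V₁ = nRT₁/P₁ = 1.77×8.314×431/581 = 10.9 L.
Adiabatic: T₂/T₁ = (P₂/P₁)^((γ−1)/γ) ⇒ T₂ = 431×(0.434)^0.254 = 349 K; V₂ = 20.4 L.

349 K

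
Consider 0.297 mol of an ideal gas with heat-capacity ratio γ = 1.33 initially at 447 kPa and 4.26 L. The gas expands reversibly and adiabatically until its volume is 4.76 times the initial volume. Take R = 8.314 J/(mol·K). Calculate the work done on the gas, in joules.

T₁ = P₁V₁/(nR) = 447×4.26/(0.297×8.314) = 771 K.
Adiabatic: TV^(γ−1) = const ⇒ T₂ = 771×(0.210)^0.330 = 461 K; PV^γ = const ⇒ P₂ = 56.1 kPa.
ΔU = nCvΔT = 0.297×25.2×(461−771) = -2320 J.
Q = 0 for an adiabatic process, so W = −ΔU = 2320 J.
Work done on the gas = −W_by = -2320 J.

-2320 J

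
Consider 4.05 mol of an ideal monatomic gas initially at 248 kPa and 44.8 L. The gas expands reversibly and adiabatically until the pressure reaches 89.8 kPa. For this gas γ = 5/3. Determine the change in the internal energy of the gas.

-5560 J

T₁ = P₁V₁/(nR) = 248×44.8/(4.05×8.314) = 330 K.
Adiabatic: T₂/T₁ = (P₂/P₁)^((γ−1)/γ) ⇒ T₂ = 330×(0.362)^0.400 = 220 K; V₂ = 82.4 L.
For an ideal gas ΔU = nCvΔT with Cv = (3/2)R = 12.5 J/(mol·K).
ΔU = 4.05×12.5×(220−330) = -5560 J.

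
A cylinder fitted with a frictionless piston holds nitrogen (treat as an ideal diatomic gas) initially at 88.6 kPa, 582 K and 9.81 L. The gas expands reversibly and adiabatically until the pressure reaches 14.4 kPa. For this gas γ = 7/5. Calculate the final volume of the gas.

35.9 L

Adiabatic: T₂/T₁ = (P₂/P₁)^((γ−1)/γ) ⇒ T₂ = 582×(0.163)^0.286 = 346 K; V₂ = 35.9 L.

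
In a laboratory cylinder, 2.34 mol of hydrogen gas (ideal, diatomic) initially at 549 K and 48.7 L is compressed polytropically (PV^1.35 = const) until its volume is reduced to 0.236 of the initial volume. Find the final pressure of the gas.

1540 kPa

P₁ = nRT₁/V₁ = 2.34×8.314×549/48.7 = 219 kPa.
Polytropic n=1.35: T₂ = T₁(V₁/V₂)^(n−1) = 549×(4.24)^0.35 = 910 K; P₂ = P₁(V₁/V₂)^n = 1540 kPa.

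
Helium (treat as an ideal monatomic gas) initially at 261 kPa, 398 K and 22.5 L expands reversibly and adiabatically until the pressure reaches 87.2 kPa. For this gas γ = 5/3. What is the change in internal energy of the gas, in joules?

-3130 J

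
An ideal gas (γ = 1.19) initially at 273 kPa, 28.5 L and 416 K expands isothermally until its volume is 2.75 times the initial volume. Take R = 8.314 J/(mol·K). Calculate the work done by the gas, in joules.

7870 J

n = P₁V₁/(RT₁) = 273×28.5/(8.314×416) = 2.25 mol.
Isothermal: T stays 416 K; PV = const ⇒ V₂ = 78.4 L, P₂ = 99.3 kPa.
W = nRT ln(V₂/V₁) = 2.25×8.314×416×ln(2.75) = 7870 J.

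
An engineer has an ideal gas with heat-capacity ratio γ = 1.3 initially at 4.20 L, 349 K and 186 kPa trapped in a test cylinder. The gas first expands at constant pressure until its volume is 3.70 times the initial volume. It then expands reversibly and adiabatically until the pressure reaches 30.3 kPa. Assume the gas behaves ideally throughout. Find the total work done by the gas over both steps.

n = P₁V₁/(RT₁) = 186×4.20/(8.314×349) = 0.269 mol.
Step 1 — Isobaric: P stays 186 kPa; V/T = const ⇒ T₂ = 1290 K, V₂ = 15.5 L.
W = PΔV = 186×(15.5−4.20) kPa·L = 2110 J.
ΔU = nCvΔT = 0.269×27.7×(1290−349) = 7030 J.
Q = ΔU + W = nCpΔT = 9140 J.
State after step 1: P = 186 kPa, V = 15.5 L, T = 1290 K.
Step 2 — Adiabatic: T₂/T₁ = (P₂/P₁)^((γ−1)/γ) ⇒ T₂ = 1290×(0.163)^0.231 = 850 K; V₂ = 62.8 L.
ΔU = nCvΔT = 0.269×27.7×(850−1290) = -3300 J.
Q = 0 for an adiabatic process, so W = −ΔU = 3300 J.
Net over both steps: W = 5410 J, Q = 9140 J, ΔU = 3730 J.

5410 J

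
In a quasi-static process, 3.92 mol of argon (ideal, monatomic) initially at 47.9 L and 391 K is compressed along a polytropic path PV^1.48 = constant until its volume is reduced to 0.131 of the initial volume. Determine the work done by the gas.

-43900 J

P₁ = nRT₁/V₁ = 3.92×8.314×391/47.9 = 266 kPa.
Polytropic n=1.48: T₂ = T₁(V₁/V₂)^(n−1) = 391×(7.63)^0.48 = 1040 K; P₂ = P₁(V₁/V₂)^n = 5390 kPa.
W = (P₁V₁−P₂V₂)/(n−1) = (266×47.9−5390×6.27)/0.48 = -43900 J.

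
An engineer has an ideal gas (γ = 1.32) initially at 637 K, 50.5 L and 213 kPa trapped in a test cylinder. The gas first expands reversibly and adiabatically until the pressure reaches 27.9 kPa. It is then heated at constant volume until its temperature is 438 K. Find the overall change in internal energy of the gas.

-10500 J

n = P₁V₁/(RT₁) = 213×50.5/(8.314×637) = 2.03 mol.
Step 1 — Adiabatic: T₂/T₁ = (P₂/P₁)^((γ−1)/γ) ⇒ T₂ = 637×(0.131)^0.242 = 389 K; V₂ = 236 L.
ΔU = nCvΔT = 2.03×26.0×(389−637) = -13100 J.
Q = 0 for an adiabatic process, so W = −ΔU = 13100 J.
State after step 1: P = 27.9 kPa, V = 236 L, T = 389 K.
Step 2 — Isochoric: V stays 236 L; P/T = const ⇒ T₂ = 438 K, P₂ = 31.4 kPa.
W = 0 (no volume change).
ΔU = nCvΔT = 2.03×26.0×(438−389) = 2580 J.
Q = ΔU = 2580 J.
Net over both steps: W = 13100 J, Q = 2580 J, ΔU = -10500 J.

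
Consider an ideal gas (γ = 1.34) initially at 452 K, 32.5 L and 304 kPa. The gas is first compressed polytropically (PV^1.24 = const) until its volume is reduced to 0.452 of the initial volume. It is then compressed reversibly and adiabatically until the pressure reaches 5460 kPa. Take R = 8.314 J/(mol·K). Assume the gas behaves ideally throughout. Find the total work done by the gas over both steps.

n = P₁V₁/(RT₁) = 304×32.5/(8.314×452) = 2.63 mol.
Step 1 — Polytropic n=1.24: T₂ = T₁(V₁/V₂)^(n−1) = 452×(2.21)^0.24 = 547 K; P₂ = P₁(V₁/V₂)^n = 814 kPa.
W = (P₁V₁−P₂V₂)/(n−1) = (304×32.5−814×14.7)/0.24 = -8640 J.
ΔU = nCvΔT = 2.63×24.5×(547−452) = 6100 J.
Q = ΔU + W = -2540 J.
State after step 1: P = 814 kPa, V = 14.7 L, T = 547 K.
Step 2 — Adiabatic: T₂/T₁ = (P₂/P₁)^((γ−1)/γ) ⇒ T₂ = 547×(6.71)^0.254 = 886 K; V₂ = 3.55 L.
ΔU = nCvΔT = 2.63×24.5×(886−547) = 21800 J.
Q = 0 for an adiabatic process, so W = −ΔU = -21800 J.
Net over both steps: W = -30500 J, Q = -2540 J, ΔU = 27900 J.

-30500 J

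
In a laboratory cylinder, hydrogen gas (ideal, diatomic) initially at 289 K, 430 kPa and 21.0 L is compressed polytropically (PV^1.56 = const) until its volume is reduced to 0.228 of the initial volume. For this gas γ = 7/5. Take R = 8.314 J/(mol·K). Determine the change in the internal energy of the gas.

29100 J

n = P₁V₁/(RT₁) = 430×21.0/(8.314×289) = 3.76 mol.
Polytropic n=1.56: T₂ = T₁(V₁/V₂)^(n−1) = 289×(4.39)^0.56 = 661 K; P₂ = P₁(V₁/V₂)^n = 4320 kPa.
For an ideal gas ΔU = nCvΔT with Cv = (5/2)R = 20.8 J/(mol·K).
ΔU = 3.76×20.8×(661−289) = 29100 J.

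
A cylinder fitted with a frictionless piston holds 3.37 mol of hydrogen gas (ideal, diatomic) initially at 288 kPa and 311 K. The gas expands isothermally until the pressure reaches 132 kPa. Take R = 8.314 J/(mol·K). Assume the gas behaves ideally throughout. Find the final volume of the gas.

V₁ = nRT₁/P₁ = 3.37×8.314×311/288 = 30.3 L.
Isothermal: T stays 311 K; PV = const ⇒ V₂ = 66.0 L, P₂ = 132 kPa.

66.0 L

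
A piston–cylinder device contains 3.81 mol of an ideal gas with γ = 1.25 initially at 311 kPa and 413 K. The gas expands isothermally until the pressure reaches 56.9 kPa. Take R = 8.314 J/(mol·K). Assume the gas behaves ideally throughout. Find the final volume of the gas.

V₁ = nRT₁/P₁ = 3.81×8.314×413/311 = 42.1 L.
Isothermal: T stays 413 K; PV = const ⇒ V₂ = 230 L, P₂ = 56.9 kPa.

230 L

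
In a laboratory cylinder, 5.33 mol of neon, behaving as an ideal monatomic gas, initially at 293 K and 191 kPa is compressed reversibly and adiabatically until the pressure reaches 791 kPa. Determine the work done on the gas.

V₁ = nRT₁/P₁ = 5.33×8.314×293/191 = 68.0 L.
Adiabatic: T₂/T₁ = (P₂/P₁)^((γ−1)/γ) ⇒ T₂ = 293×(4.14)^0.400 = 517 K; V₂ = 29.0 L.
ΔU = nCvΔT = 5.33×12.5×(517−293) = 14900 J.
Q = 0 for an adiabatic process, so W = −ΔU = -14900 J.
Work done on the gas = −W_by = 14900 J.

14900 J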